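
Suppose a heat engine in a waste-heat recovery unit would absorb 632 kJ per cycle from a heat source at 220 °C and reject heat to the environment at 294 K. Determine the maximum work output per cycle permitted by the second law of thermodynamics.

W_max ≈ 255 kJ

T_H = 220 °C → 220 + 273.15 = 493.15 K.
The second-law ceiling is the Carnot efficiency, η_max = 1 − T_C/T_H = 1 − 294.00/493.15 = 0.4038.
W_max = η_max · Q_H = 0.4038 × 632 = 255 kJ.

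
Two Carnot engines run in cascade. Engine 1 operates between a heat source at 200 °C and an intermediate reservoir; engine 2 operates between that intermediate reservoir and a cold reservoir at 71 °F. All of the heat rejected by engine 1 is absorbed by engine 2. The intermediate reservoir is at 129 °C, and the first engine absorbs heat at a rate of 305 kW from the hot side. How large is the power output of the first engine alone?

T_H = 200 °C → 200 + 273.15 = 473.15 K.
T_C = 71 °F → (71 − 32) × 5/9 = 21.67 °C = 294.82 K.
T_m = 129 °C → 129 + 273.15 = 402.15 K.
First-stage efficiency η₁ = 1 − T_m/T_H = 1 − 402.15/473.15 = 0.1501.
W₁ = η₁·Q_H = 0.1501 × 305 = 45.8 kW.

Ẇ₁ ≈ 45.8 kW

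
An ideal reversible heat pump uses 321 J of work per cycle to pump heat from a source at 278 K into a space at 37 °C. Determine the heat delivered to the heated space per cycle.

T_H = 37 °C → 37 + 273.15 = 310.15 K.
Reversible heating COP: COP_HP = T_H/(T_H − T_C) = 310.15/32.15 = 9.6470.
Q_H = COP_HP · W = 9.6470 × 321 = 3100 J.

Q_H ≈ 3100 J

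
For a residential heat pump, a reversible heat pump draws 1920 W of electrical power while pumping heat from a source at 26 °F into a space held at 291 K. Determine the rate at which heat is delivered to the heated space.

T_C = 26 °F → (26 − 32) × 5/9 = -3.33 °C = 269.82 K.
The Carnot heat-pump COP is COP_HP = T_H/(T_H − T_C) = 291.00/21.18 = 13.7372.
Q_H = COP_HP · W = 13.7372 × 1920 = 26380 W.

Q̇_H ≈ 26380 W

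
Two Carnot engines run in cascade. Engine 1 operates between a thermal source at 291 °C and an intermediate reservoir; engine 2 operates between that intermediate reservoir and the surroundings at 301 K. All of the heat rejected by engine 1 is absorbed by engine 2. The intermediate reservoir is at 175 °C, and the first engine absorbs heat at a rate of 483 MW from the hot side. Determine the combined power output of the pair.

T_H = 291 °C → 291 + 273.15 = 564.15 K.
Two reversible stages in series are equivalent to a single Carnot engine between T_H and T_C, so η_total = 1 − T_C/T_H = 1 − 301.00/564.15 = 0.4665.
W_total = η_total · Q_H = 0.4665 × 483 = 225.3 MW.

Ẇ_total ≈ 225.3 MW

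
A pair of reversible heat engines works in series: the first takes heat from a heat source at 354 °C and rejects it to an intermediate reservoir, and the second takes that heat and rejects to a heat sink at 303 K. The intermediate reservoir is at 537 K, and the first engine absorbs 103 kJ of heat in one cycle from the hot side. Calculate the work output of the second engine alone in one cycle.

T_H = 354 °C → 354 + 273.15 = 627.15 K.
Heat entering the second stage: Q_m = Q_H·(T_m/T_H) = 103 × 537.00/627.15 = 88.2 kJ.
Second-stage efficiency η₂ = 1 − T_C/T_m = 1 − 303.00/537.00 = 0.4358, so W₂ = η₂·Q_m = 38.4 kJ.

W₂ ≈ 38.4 kJ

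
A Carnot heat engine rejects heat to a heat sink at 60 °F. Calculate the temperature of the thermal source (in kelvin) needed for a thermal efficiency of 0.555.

T_C = 60 °F → (60 − 32) × 5/9 = 15.56 °C = 288.71 K.
From η = 1 − T_C/T_H, solving for T_H gives T_H = T_C/(1 − η) = 288.71/(1 − 0.555) = 649 K.

T_H ≈ 649 K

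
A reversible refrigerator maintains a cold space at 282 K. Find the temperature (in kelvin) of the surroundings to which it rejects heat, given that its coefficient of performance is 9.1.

COP_R = T_C/(T_H − T_C) ⇒ T_H = T_C·(1 + 1/COP_R) = 282.00 × (1 + 1/9.1) = 313 K.

T_H ≈ 313 K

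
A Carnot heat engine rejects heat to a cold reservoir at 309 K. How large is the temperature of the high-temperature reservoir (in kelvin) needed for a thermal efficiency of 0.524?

T_H ≈ 649 K

From η = 1 − T_C/T_H, solving for T_H gives T_H = T_C/(1 − η) = 309.00/(1 − 0.524) = 649 K.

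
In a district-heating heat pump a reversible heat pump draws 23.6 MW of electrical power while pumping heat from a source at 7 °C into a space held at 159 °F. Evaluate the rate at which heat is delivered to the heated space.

Q̇_H ≈ 128 MW

T_H = 159 °F → (159 − 32) × 5/9 = 70.56 °C = 343.71 K.
T_C = 7 °C → 7 + 273.15 = 280.15 K.
For a reversible heat pump, COP_HP = T_H/(T_H − T_C) = 343.71/63.56 = 5.4080.
Q_H = COP_HP · W = 5.4080 × 23.6 = 128 MW.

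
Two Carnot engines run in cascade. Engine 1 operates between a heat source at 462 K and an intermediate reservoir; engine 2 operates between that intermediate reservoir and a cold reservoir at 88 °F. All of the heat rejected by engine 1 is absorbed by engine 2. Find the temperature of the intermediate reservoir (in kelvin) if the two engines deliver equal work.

T_C = 88 °F → (88 − 32) × 5/9 = 31.11 °C = 304.26 K.
For reversible stages Q_m = Q_H·(T_m/T_H). Setting W₁ = Q_H(1 − T_m/T_H) equal to W₂ = Q_m(1 − T_C/T_m) = Q_H·(T_m − T_C)/T_H gives T_H − T_m = T_m − T_C, so T_m = (T_H + T_C)/2 = (462.00 + 304.26)/2 = 383 K.

T_m ≈ 383 K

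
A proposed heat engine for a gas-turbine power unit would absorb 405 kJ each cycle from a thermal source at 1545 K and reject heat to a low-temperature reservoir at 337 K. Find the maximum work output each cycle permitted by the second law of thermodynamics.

W_max ≈ 316.7 kJ

By the Carnot theorem, η_max = 1 − T_C/T_H = 1 − 337.00/1545.00 = 0.7819.
W_max = η_max · Q_H = 0.7819 × 405 = 316.7 kJ.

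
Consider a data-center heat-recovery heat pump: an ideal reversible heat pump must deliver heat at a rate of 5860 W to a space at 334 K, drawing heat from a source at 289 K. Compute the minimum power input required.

Reversible heating COP: COP_HP = T_H/(T_H − T_C) = 334.00/45.00 = 7.4222.
W = Q_H/COP_HP = 5860/7.4222 = 790 W.

Ẇ_in ≈ 790 W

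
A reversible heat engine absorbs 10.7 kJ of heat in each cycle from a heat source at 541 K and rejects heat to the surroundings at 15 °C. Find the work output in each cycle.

W ≈ 5.00 kJ

T_C = 15 °C → 15 + 273.15 = 288.15 K.
For a reversible engine, η = 1 − T_C/T_H = 1 − 288.15/541.00 = 0.4674.
W = η·Q_H = 0.4674 × 10.7 = 5.00 kJ.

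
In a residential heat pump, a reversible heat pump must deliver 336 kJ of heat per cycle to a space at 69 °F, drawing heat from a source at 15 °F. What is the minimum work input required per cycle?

T_H = 69 °F → (69 − 32) × 5/9 = 20.56 °C = 293.71 K.
T_C = 15 °F → (15 − 32) × 5/9 = -9.44 °C = 263.71 K.
COP_HP = T_H/(T_H − T_C) = 293.71/30.00 = 9.7902.
W = Q_H/COP_HP = 336/9.7902 = 34.32 kJ.

W_in ≈ 34.32 kJ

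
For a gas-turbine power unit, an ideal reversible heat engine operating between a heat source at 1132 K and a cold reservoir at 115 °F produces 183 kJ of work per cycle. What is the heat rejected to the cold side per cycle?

Q_C ≈ 71.9 kJ

T_C = 115 °F → (115 − 32) × 5/9 = 46.11 °C = 319.26 K.
Carnot efficiency: η = 1 − T_C/T_H = 1 − 319.26/1132.00 = 0.7180.
Since Q_C/Q_H = T_C/T_H and Q_H = W/η, Q_C = W·T_C/(T_H − T_C) = 183 × 319.26/812.74 = 71.9 kJ.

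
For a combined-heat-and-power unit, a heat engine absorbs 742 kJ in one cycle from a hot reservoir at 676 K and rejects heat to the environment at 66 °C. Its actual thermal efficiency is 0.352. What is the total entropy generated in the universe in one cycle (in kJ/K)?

ΔS_univ ≈ 0.320 kJ/K

T_C = 66 °C → 66 + 273.15 = 339.15 K.
W = η·Q_H = 0.352 × 742 = 261.2 kJ, so Q_C = Q_H − W = 480.8 kJ.
Entropy balance on the reservoirs: −Q_H/T_H = -1.098 kJ/K, +Q_C/T_C = 1.418 kJ/K.
ΔS_univ = −Q_H/T_H + Q_C/T_C = 0.320 kJ/K (> 0, since η = 0.352 < η_Carnot = 0.498).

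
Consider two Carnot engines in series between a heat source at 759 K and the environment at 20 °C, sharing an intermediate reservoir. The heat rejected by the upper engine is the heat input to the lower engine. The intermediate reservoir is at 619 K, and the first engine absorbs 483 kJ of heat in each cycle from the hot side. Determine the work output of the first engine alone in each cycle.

W₁ ≈ 89.1 kJ

T_C = 20 °C → 20 + 273.15 = 293.15 K.
First-stage efficiency η₁ = 1 − T_m/T_H = 1 − 619.00/759.00 = 0.1845.
W₁ = η₁·Q_H = 0.1845 × 483 = 89.1 kJ.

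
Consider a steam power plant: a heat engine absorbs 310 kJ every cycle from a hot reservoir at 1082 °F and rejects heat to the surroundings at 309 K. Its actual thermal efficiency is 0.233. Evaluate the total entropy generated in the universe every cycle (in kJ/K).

T_H = 1082 °F → (1082 − 32) × 5/9 = 583.33 °C = 856.48 K.
W = η·Q_H = 0.233 × 310 = 72.23 kJ, so Q_C = Q_H − W = 237.8 kJ.
Entropy balance on the reservoirs: −Q_H/T_H = -0.3619 kJ/K, +Q_C/T_C = 0.7695 kJ/K.
ΔS_univ = −Q_H/T_H + Q_C/T_C = 0.4075 kJ/K (> 0, since η = 0.233 < η_Carnot = 0.639).

ΔS_univ ≈ 0.4075 kJ/K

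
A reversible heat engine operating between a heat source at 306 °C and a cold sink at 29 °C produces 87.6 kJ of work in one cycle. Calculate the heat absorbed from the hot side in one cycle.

T_H = 306 °C → 306 + 273.15 = 579.15 K.
T_C = 29 °C → 29 + 273.15 = 302.15 K.
η_rev = 1 − T_C/T_H = 1 − 302.15/579.15 = 0.4783.
Q_H = W/η = 87.6/0.4783 = 183 kJ.

Q_H ≈ 183 kJ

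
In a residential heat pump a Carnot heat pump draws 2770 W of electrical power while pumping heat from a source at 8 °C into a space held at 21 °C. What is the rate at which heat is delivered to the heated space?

T_H = 21 °C → 21 + 273.15 = 294.15 K.
T_C = 8 °C → 8 + 273.15 = 281.15 K.
For a reversible heat pump, COP_HP = T_H/(T_H − T_C) = 294.15/13.00 = 22.6269.
Q_H = COP_HP · W = 22.6269 × 2770 = 62700 W.

Q̇_H ≈ 62700 W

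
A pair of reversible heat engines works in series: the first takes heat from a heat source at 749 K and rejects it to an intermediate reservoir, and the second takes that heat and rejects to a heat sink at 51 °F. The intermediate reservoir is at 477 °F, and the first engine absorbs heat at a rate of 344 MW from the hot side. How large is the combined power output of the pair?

T_C = 51 °F → (51 − 32) × 5/9 = 10.56 °C = 283.71 K.
Two reversible stages in series are equivalent to a single Carnot engine between T_H and T_C, so η_total = 1 − T_C/T_H = 1 − 283.71/749.00 = 0.6212.
W_total = η_total · Q_H = 0.6212 × 344 = 214 MW.

Ẇ_total ≈ 214 MW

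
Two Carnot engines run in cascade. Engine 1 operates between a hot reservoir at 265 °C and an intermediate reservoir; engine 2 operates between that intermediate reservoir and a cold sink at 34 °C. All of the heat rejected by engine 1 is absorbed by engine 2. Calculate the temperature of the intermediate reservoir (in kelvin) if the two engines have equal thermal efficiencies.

T_H = 265 °C → 265 + 273.15 = 538.15 K.
T_C = 34 °C → 34 + 273.15 = 307.15 K.
Equal efficiencies require 1 − T_m/T_H = 1 − T_C/T_m, i.e. T_m/T_H = T_C/T_m, so T_m = √(T_H·T_C) = √(538.15 × 307.15) = 406.6 K.

T_m ≈ 406.6 K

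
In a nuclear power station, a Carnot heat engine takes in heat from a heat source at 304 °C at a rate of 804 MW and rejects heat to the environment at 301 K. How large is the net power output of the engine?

Ẇ ≈ 385 MW

T_H = 304 °C → 304 + 273.15 = 577.15 K.
Since the cycle is reversible, η = 1 − T_C/T_H = 1 − 301.00/577.15 = 0.4785.
W = η·Q_H = 0.4785 × 804 = 385 MW.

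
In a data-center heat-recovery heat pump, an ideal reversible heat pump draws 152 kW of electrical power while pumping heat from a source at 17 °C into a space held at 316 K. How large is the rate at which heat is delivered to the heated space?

Q̇_H ≈ 1858 kW

T_C = 17 °C → 17 + 273.15 = 290.15 K.
COP_HP = T_H/(T_H − T_C) = 316.00/25.85 = 12.2244.
Q_H = COP_HP · W = 12.2244 × 152 = 1858 kW.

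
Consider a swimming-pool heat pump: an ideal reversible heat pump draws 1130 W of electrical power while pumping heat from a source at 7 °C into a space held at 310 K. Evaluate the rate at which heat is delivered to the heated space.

T_C = 7 °C → 7 + 273.15 = 280.15 K.
The Carnot heat-pump COP is COP_HP = T_H/(T_H − T_C) = 310.00/29.85 = 10.3853.
Q_H = COP_HP · W = 10.3853 × 1130 = 11700 W.

Q̇_H ≈ 11700 W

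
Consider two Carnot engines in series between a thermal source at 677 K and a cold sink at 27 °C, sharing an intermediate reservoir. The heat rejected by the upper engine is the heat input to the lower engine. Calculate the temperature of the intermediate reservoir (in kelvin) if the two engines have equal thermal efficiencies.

T_m ≈ 451 K

T_C = 27 °C → 27 + 273.15 = 300.15 K.
Equal efficiencies require 1 − T_m/T_H = 1 − T_C/T_m, i.e. T_m/T_H = T_C/T_m, so T_m = √(T_H·T_C) = √(677.00 × 300.15) = 451 K.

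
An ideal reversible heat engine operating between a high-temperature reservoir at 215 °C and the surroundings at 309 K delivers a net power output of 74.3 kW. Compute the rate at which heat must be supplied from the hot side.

T_H = 215 °C → 215 + 273.15 = 488.15 K.
The Carnot efficiency is η = 1 − T_C/T_H = 1 − 309.00/488.15 = 0.3670.
Q_H = W/η = 74.3/0.3670 = 202 kW.

Q̇_H ≈ 202 kW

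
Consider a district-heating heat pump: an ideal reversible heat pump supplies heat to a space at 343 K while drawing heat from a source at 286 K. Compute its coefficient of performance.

COP_HP ≈ 6.02

COP_HP = T_H/(T_H − T_C) = 343.00/(343.00 − 286.00) = 6.02.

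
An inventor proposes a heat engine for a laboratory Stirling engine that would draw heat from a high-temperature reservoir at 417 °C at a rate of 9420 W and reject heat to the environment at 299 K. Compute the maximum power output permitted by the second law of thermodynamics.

T_H = 417 °C → 417 + 273.15 = 690.15 K.
The second-law ceiling is the Carnot efficiency, η_max = 1 − T_C/T_H = 1 − 299.00/690.15 = 0.5668.
W_max = η_max · Q_H = 0.5668 × 9420 = 5340 W.

Ẇ_max ≈ 5340 W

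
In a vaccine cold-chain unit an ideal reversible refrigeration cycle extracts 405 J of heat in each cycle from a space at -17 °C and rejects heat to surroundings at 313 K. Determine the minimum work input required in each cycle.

W_in ≈ 89.9 J

T_C = -17 °C → -17 + 273.15 = 256.15 K.
For a reversible refrigerator, COP_R = T_C/(T_H − T_C) = 256.15/56.85 = 4.5057.
W = Q_C/COP_R = 405/4.5057 = 89.9 J.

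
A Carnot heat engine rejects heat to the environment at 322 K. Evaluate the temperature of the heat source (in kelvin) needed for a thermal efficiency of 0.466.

From η = 1 − T_C/T_H, solving for T_H gives T_H = T_C/(1 − η) = 322.00/(1 − 0.466) = 603 K.

T_H ≈ 603 K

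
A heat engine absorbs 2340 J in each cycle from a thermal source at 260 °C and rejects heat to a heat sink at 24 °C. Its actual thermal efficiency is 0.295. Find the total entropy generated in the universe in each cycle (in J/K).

T_H = 260 °C → 260 + 273.15 = 533.15 K.
T_C = 24 °C → 24 + 273.15 = 297.15 K.
W = η·Q_H = 0.295 × 2340 = 690.3 J, so Q_C = Q_H − W = 1650 J.
Reservoir entropy changes: ΔS_H = −Q_H/T_H = −2340/533.15 = -4.389 J/K and ΔS_C = +Q_C/T_C = 1650/297.15 = 5.552 J/K.
ΔS_univ = −Q_H/T_H + Q_C/T_C = 1.16 J/K (> 0, since η = 0.295 < η_Carnot = 0.443).

ΔS_univ ≈ 1.16 J/K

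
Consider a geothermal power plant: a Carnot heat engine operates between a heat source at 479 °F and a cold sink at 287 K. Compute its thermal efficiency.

η ≈ 0.4496

T_H = 479 °F → (479 − 32) × 5/9 = 248.33 °C = 521.48 K.
For a reversible engine, η = 1 − T_C/T_H = 1 − 287.00/521.48 = 0.4496.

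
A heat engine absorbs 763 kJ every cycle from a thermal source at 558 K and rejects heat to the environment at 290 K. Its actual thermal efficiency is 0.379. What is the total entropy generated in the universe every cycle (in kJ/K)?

ΔS_univ ≈ 0.266 kJ/K

W = η·Q_H = 0.379 × 763 = 289.2 kJ, so Q_C = Q_H − W = 473.8 kJ.
Entropy balance on the reservoirs: −Q_H/T_H = -1.367 kJ/K, +Q_C/T_C = 1.634 kJ/K.
ΔS_univ = −Q_H/T_H + Q_C/T_C = 0.266 kJ/K (> 0, since η = 0.379 < η_Carnot = 0.480).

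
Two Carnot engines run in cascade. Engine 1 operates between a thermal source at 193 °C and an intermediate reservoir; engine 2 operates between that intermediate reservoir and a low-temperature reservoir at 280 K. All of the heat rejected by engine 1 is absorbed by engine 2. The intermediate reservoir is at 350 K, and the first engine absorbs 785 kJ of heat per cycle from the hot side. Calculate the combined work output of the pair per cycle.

W_total ≈ 313.5 kJ

T_H = 193 °C → 193 + 273.15 = 466.15 K.
Two reversible stages in series are equivalent to a single Carnot engine between T_H and T_C, so η_total = 1 − T_C/T_H = 1 − 280.00/466.15 = 0.3993.
W_total = η_total · Q_H = 0.3993 × 785 = 313.5 kJ.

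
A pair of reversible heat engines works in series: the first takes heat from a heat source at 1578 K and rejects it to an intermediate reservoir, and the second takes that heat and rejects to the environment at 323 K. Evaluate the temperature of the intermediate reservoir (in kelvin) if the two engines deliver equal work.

T_m ≈ 950 K

For reversible stages Q_m = Q_H·(T_m/T_H). Setting W₁ = Q_H(1 − T_m/T_H) equal to W₂ = Q_m(1 − T_C/T_m) = Q_H·(T_m − T_C)/T_H gives T_H − T_m = T_m − T_C, so T_m = (T_H + T_C)/2 = (1578.00 + 323.00)/2 = 950 K.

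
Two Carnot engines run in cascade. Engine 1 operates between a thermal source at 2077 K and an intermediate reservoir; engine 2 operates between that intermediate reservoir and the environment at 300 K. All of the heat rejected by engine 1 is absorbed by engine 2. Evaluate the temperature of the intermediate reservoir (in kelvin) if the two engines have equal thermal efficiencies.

Equal efficiencies require 1 − T_m/T_H = 1 − T_C/T_m, i.e. T_m/T_H = T_C/T_m, so T_m = √(T_H·T_C) = √(2077.00 × 300.00) = 789.4 K.

T_m ≈ 789.4 K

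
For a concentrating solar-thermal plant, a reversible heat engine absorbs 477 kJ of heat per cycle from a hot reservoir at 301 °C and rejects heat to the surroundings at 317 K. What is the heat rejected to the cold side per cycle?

Q_C ≈ 263 kJ

T_H = 301 °C → 301 + 273.15 = 574.15 K.
The Carnot efficiency is η = 1 − T_C/T_H = 1 − 317.00/574.15 = 0.4479.
For a reversible cycle Q_C/Q_H = T_C/T_H, so Q_C = 477 × 317.00/574.15 = 263 kJ.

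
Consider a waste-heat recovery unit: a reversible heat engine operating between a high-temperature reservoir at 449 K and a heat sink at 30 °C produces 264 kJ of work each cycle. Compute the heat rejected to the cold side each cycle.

Q_C ≈ 548.7 kJ

T_C = 30 °C → 30 + 273.15 = 303.15 K.
η_rev = 1 − T_C/T_H = 1 − 303.15/449.00 = 0.3248.
Since Q_C/Q_H = T_C/T_H and Q_H = W/η, Q_C = W·T_C/(T_H − T_C) = 264 × 303.15/145.85 = 548.7 kJ.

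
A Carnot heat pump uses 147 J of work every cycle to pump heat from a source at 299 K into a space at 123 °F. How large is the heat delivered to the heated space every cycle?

Q_H ≈ 1930 J

T_H = 123 °F → (123 − 32) × 5/9 = 50.56 °C = 323.71 K.
For a reversible heat pump, COP_HP = T_H/(T_H − T_C) = 323.71/24.71 = 13.1025.
Q_H = COP_HP · W = 13.1025 × 147 = 1930 J.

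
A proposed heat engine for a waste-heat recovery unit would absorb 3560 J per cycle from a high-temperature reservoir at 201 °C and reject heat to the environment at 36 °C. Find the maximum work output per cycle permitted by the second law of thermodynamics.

W_max ≈ 1240 J

T_H = 201 °C → 201 + 273.15 = 474.15 K.
T_C = 36 °C → 36 + 273.15 = 309.15 K.
By the Carnot theorem, η_max = 1 − T_C/T_H = 1 − 309.15/474.15 = 0.3480.
W_max = η_max · Q_H = 0.3480 × 3560 = 1240 J.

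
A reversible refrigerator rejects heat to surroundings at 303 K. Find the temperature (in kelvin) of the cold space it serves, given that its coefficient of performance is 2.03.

T_C ≈ 203 K

COP_R = T_C/(T_H − T_C) ⇒ T_C = T_H·COP_R/(1 + COP_R) = 303.00 × 2.03/(1 + 2.03) = 203 K.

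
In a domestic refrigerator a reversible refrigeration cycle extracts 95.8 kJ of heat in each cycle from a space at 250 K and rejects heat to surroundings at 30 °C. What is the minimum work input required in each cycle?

W_in ≈ 20.4 kJ

T_H = 30 °C → 30 + 273.15 = 303.15 K.
For a reversible refrigerator, COP_R = T_C/(T_H − T_C) = 250.00/53.15 = 4.7037.
W = Q_C/COP_R = 95.8/4.7037 = 20.4 kJ.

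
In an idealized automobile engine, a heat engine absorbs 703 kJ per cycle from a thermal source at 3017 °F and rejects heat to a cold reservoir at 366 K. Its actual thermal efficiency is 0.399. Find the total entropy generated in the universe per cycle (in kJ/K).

ΔS_univ ≈ 0.790 kJ/K

T_H = 3017 °F → (3017 − 32) × 5/9 = 1658.33 °C = 1931.48 K.
W = η·Q_H = 0.399 × 703 = 280.5 kJ, so Q_C = Q_H − W = 422.5 kJ.
Reservoir entropy changes: ΔS_H = −Q_H/T_H = −703/1931.48 = -0.3640 kJ/K and ΔS_C = +Q_C/T_C = 422.5/366.00 = 1.154 kJ/K.
ΔS_univ = −Q_H/T_H + Q_C/T_C = 0.790 kJ/K (> 0, since η = 0.399 < η_Carnot = 0.811).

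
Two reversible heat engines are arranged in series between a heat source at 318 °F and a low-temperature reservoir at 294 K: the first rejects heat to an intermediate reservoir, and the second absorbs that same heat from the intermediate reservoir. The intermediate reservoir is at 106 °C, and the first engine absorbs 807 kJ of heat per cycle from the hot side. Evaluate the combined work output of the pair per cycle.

W_total ≈ 258 kJ

T_H = 318 °F → (318 − 32) × 5/9 = 158.89 °C = 432.04 K.
Two reversible stages in series are equivalent to a single Carnot engine between T_H and T_C, so η_total = 1 − T_C/T_H = 1 − 294.00/432.04 = 0.3195.
W_total = η_total · Q_H = 0.3195 × 807 = 258 kJ.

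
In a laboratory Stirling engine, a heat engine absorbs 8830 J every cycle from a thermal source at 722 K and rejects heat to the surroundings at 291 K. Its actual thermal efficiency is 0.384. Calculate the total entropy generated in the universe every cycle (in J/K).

ΔS_univ ≈ 6.46 J/K

W = η·Q_H = 0.384 × 8830 = 3391 J, so Q_C = Q_H − W = 5439 J.
Entropy balance on the reservoirs: −Q_H/T_H = -12.23 J/K, +Q_C/T_C = 18.69 J/K.
ΔS_univ = −Q_H/T_H + Q_C/T_C = 6.46 J/K (> 0, since η = 0.384 < η_Carnot = 0.597).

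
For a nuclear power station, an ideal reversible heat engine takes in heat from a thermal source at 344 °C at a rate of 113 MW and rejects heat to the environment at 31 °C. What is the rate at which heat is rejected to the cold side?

Q̇_C ≈ 55.7 MW

T_H = 344 °C → 344 + 273.15 = 617.15 K.
T_C = 31 °C → 31 + 273.15 = 304.15 K.
Carnot efficiency: η = 1 − T_C/T_H = 1 − 304.15/617.15 = 0.5072.
For a reversible cycle Q_C/Q_H = T_C/T_H, so Q_C = 113 × 304.15/617.15 = 55.7 MW.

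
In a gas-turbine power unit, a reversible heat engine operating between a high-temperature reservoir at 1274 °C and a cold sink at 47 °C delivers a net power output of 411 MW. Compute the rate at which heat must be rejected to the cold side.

T_H = 1274 °C → 1274 + 273.15 = 1547.15 K.
T_C = 47 °C → 47 + 273.15 = 320.15 K.
For a reversible engine, η = 1 − T_C/T_H = 1 − 320.15/1547.15 = 0.7931.
Since Q_C/Q_H = T_C/T_H and Q_H = W/η, Q_C = W·T_C/(T_H − T_C) = 411 × 320.15/1227.00 = 107.2 MW.

Q̇_C ≈ 107.2 MW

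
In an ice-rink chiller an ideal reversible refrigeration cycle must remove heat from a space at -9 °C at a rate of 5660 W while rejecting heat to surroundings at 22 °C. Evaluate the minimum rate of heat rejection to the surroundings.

T_H = 22 °C → 22 + 273.15 = 295.15 K.
T_C = -9 °C → -9 + 273.15 = 264.15 K.
For a reversible cycle Q_H/Q_C = T_H/T_C, so Q_H = Q_C·T_H/T_C = 5660 × 295.15/264.15 = 6320 W.

Q̇_H ≈ 6320 W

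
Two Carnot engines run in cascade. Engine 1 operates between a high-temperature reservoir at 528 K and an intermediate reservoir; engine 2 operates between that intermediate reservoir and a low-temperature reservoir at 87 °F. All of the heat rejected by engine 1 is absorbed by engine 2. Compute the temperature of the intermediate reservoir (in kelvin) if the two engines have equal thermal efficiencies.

T_m ≈ 400 K

T_C = 87 °F → (87 − 32) × 5/9 = 30.56 °C = 303.71 K.
Equal efficiencies require 1 − T_m/T_H = 1 − T_C/T_m, i.e. T_m/T_H = T_C/T_m, so T_m = √(T_H·T_C) = √(528.00 × 303.71) = 400 K.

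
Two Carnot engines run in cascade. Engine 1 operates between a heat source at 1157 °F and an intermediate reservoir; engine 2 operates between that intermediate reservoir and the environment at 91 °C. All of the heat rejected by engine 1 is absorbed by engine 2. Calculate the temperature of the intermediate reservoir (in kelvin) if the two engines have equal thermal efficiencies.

T_m ≈ 572 K

T_H = 1157 °F → (1157 − 32) × 5/9 = 625.00 °C = 898.15 K.
T_C = 91 °C → 91 + 273.15 = 364.15 K.
Equal efficiencies require 1 − T_m/T_H = 1 − T_C/T_m, i.e. T_m/T_H = T_C/T_m, so T_m = √(T_H·T_C) = √(898.15 × 364.15) = 572 K.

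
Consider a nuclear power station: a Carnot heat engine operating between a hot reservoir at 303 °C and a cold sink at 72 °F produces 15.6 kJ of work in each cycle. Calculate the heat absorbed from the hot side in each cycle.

T_H = 303 °C → 303 + 273.15 = 576.15 K.
T_C = 72 °F → (72 − 32) × 5/9 = 22.22 °C = 295.37 K.
The Carnot efficiency is η = 1 − T_C/T_H = 1 − 295.37/576.15 = 0.4873.
Q_H = W/η = 15.6/0.4873 = 32.01 kJ.

Q_H ≈ 32.01 kJ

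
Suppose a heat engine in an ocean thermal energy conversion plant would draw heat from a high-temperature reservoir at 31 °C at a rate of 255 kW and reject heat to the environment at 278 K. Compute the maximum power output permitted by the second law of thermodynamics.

Ẇ_max ≈ 21.9 kW

T_H = 31 °C → 31 + 273.15 = 304.15 K.
By the Carnot theorem, η_max = 1 − T_C/T_H = 1 − 278.00/304.15 = 0.0860.
W_max = η_max · Q_H = 0.0860 × 255 = 21.9 kW.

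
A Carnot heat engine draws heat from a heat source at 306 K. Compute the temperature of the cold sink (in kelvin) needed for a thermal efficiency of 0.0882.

T_C ≈ 279.0 K

From η = 1 − T_C/T_H, T_C = T_H·(1 − η) = 306.00 × (1 − 0.0882) = 279.0 K.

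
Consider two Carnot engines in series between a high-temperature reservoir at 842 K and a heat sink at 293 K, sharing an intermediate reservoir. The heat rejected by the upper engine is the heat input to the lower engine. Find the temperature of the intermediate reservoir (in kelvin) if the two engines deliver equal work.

For reversible stages Q_m = Q_H·(T_m/T_H). Setting W₁ = Q_H(1 − T_m/T_H) equal to W₂ = Q_m(1 − T_C/T_m) = Q_H·(T_m − T_C)/T_H gives T_H − T_m = T_m − T_C, so T_m = (T_H + T_C)/2 = (842.00 + 293.00)/2 = 567.5 K.

T_m ≈ 567.5 K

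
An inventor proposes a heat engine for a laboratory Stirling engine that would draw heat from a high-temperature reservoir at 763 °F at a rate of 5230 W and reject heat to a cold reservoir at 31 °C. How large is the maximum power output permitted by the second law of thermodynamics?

T_H = 763 °F → (763 − 32) × 5/9 = 406.11 °C = 679.26 K.
T_C = 31 °C → 31 + 273.15 = 304.15 K.
The upper bound on efficiency is η_max = 1 − T_C/T_H = 1 − 304.15/679.26 = 0.5522.
W_max = η_max · Q_H = 0.5522 × 5230 = 2888 W.

Ẇ_max ≈ 2888 W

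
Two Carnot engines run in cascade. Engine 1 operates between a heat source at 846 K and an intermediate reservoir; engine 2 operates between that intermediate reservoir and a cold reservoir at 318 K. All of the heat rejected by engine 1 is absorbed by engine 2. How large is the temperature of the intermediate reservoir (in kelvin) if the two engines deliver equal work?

T_m ≈ 582.0 K

For reversible stages Q_m = Q_H·(T_m/T_H). Setting W₁ = Q_H(1 − T_m/T_H) equal to W₂ = Q_m(1 − T_C/T_m) = Q_H·(T_m − T_C)/T_H gives T_H − T_m = T_m − T_C, so T_m = (T_H + T_C)/2 = (846.00 + 318.00)/2 = 582.0 K.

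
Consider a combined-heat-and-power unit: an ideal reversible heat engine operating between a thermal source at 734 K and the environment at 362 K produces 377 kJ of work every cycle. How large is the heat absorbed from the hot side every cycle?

Q_H ≈ 744 kJ

Carnot efficiency: η = 1 − T_C/T_H = 1 − 362.00/734.00 = 0.5068.
Q_H = W/η = 377/0.5068 = 744 kJ.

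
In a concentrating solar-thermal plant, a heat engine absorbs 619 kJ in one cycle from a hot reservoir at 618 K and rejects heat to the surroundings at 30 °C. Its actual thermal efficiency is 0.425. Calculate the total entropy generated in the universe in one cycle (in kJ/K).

T_C = 30 °C → 30 + 273.15 = 303.15 K.
W = η·Q_H = 0.425 × 619 = 263.1 kJ, so Q_C = Q_H − W = 355.9 kJ.
Entropy balance on the reservoirs: −Q_H/T_H = -1.002 kJ/K, +Q_C/T_C = 1.174 kJ/K.
ΔS_univ = −Q_H/T_H + Q_C/T_C = 0.1725 kJ/K (> 0, since η = 0.425 < η_Carnot = 0.509).

ΔS_univ ≈ 0.1725 kJ/K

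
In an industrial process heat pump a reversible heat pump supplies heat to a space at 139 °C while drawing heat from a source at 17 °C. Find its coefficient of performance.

T_H = 139 °C → 139 + 273.15 = 412.15 K.
T_C = 17 °C → 17 + 273.15 = 290.15 K.
The Carnot heat-pump COP is COP_HP = T_H/(T_H − T_C) = 412.15/(412.15 − 290.15) = 3.38.

COP_HP ≈ 3.38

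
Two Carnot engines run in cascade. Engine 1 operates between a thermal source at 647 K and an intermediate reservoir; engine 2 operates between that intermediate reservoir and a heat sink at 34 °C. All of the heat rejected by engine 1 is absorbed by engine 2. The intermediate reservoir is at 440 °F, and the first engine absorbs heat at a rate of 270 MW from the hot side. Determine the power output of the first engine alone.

T_C = 34 °C → 34 + 273.15 = 307.15 K.
T_m = 440 °F → (440 − 32) × 5/9 = 226.67 °C = 499.82 K.
First-stage efficiency η₁ = 1 − T_m/T_H = 1 − 499.82/647.00 = 0.2275.
W₁ = η₁·Q_H = 0.2275 × 270 = 61.42 MW.

Ẇ₁ ≈ 61.42 MW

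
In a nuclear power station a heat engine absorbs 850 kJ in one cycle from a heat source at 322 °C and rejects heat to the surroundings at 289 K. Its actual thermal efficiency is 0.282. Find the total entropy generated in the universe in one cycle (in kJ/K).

ΔS_univ ≈ 0.684 kJ/K

T_H = 322 °C → 322 + 273.15 = 595.15 K.
W = η·Q_H = 0.282 × 850 = 239.7 kJ, so Q_C = Q_H − W = 610.3 kJ.
Reservoir entropy changes: ΔS_H = −Q_H/T_H = −850/595.15 = -1.428 kJ/K and ΔS_C = +Q_C/T_C = 610.3/289.00 = 2.112 kJ/K.
ΔS_univ = −Q_H/T_H + Q_C/T_C = 0.684 kJ/K (> 0, since η = 0.282 < η_Carnot = 0.514).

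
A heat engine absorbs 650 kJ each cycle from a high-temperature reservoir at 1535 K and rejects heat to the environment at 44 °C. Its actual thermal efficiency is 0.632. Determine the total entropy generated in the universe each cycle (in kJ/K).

ΔS_univ ≈ 0.331 kJ/K

T_C = 44 °C → 44 + 273.15 = 317.15 K.
W = η·Q_H = 0.632 × 650 = 410.8 kJ, so Q_C = Q_H − W = 239.2 kJ.
Entropy balance on the reservoirs: −Q_H/T_H = -0.4235 kJ/K, +Q_C/T_C = 0.7542 kJ/K.
ΔS_univ = −Q_H/T_H + Q_C/T_C = 0.331 kJ/K (> 0, since η = 0.632 < η_Carnot = 0.793).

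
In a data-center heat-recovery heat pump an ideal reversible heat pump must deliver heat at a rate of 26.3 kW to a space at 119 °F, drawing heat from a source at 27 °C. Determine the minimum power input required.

T_H = 119 °F → (119 − 32) × 5/9 = 48.33 °C = 321.48 K.
T_C = 27 °C → 27 + 273.15 = 300.15 K.
Reversible heating COP: COP_HP = T_H/(T_H − T_C) = 321.48/21.33 = 15.0695.
W = Q_H/COP_HP = 26.3/15.0695 = 1.75 kW.

Ẇ_in ≈ 1.75 kW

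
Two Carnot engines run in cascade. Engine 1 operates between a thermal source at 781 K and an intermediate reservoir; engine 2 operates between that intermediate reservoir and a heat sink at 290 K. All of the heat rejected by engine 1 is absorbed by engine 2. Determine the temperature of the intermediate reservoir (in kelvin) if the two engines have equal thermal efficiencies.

Equal efficiencies require 1 − T_m/T_H = 1 − T_C/T_m, i.e. T_m/T_H = T_C/T_m, so T_m = √(T_H·T_C) = √(781.00 × 290.00) = 475.9 K.

T_m ≈ 475.9 K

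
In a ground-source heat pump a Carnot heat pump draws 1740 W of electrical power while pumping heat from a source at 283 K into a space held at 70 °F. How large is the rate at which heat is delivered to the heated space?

Q̇_H ≈ 45500 W

T_H = 70 °F → (70 − 32) × 5/9 = 21.11 °C = 294.26 K.
The Carnot heat-pump COP is COP_HP = T_H/(T_H − T_C) = 294.26/11.26 = 26.1307.
Q_H = COP_HP · W = 26.1307 × 1740 = 45500 W.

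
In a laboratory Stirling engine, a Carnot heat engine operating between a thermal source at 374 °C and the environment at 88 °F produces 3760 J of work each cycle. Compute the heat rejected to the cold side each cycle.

T_H = 374 °C → 374 + 273.15 = 647.15 K.
T_C = 88 °F → (88 − 32) × 5/9 = 31.11 °C = 304.26 K.
η_rev = 1 − T_C/T_H = 1 − 304.26/647.15 = 0.5298.
Since Q_C/Q_H = T_C/T_H and Q_H = W/η, Q_C = W·T_C/(T_H − T_C) = 3760 × 304.26/342.89 = 3336 J.

Q_C ≈ 3336 J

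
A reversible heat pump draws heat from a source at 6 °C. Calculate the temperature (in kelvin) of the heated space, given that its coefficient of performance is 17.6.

T_C = 6 °C → 6 + 273.15 = 279.15 K.
COP_HP = T_H/(T_H − T_C) ⇒ T_H = T_C·COP_HP/(COP_HP − 1) = 279.15 × 17.6/(17.6 − 1) = 296 K.

T_H ≈ 296 K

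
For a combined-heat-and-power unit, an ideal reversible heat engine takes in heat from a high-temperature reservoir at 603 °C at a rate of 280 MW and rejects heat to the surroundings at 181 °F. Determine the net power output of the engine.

Ẇ ≈ 166 MW

T_H = 603 °C → 603 + 273.15 = 876.15 K.
T_C = 181 °F → (181 − 32) × 5/9 = 82.78 °C = 355.93 K.
Carnot efficiency: η = 1 − T_C/T_H = 1 − 355.93/876.15 = 0.5938.
W = η·Q_H = 0.5938 × 280 = 166 MW.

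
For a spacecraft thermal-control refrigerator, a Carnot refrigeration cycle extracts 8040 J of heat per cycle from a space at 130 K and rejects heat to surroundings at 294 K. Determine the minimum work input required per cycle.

COP_R = T_C/(T_H − T_C) = 130.00/164.00 = 0.7927.
W = Q_C/COP_R = 8040/0.7927 = 10100 J.

W_in ≈ 10100 J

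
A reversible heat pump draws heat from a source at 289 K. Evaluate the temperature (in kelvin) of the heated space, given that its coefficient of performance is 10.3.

T_H ≈ 320.1 K

COP_HP = T_H/(T_H − T_C) ⇒ T_H = T_C·COP_HP/(COP_HP − 1) = 289.00 × 10.3/(10.3 − 1) = 320.1 K.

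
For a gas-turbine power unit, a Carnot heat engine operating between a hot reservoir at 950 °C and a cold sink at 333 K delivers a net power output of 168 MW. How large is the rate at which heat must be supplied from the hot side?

Q̇_H ≈ 231 MW

T_H = 950 °C → 950 + 273.15 = 1223.15 K.
For a reversible engine, η = 1 − T_C/T_H = 1 − 333.00/1223.15 = 0.7278.
Q_H = W/η = 168/0.7278 = 231 MW.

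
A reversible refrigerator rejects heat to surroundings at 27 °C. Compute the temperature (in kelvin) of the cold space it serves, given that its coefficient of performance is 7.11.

T_C ≈ 263.1 K

T_H = 27 °C → 27 + 273.15 = 300.15 K.
COP_R = T_C/(T_H − T_C) ⇒ T_C = T_H·COP_R/(1 + COP_R) = 300.15 × 7.11/(1 + 7.11) = 263.1 K.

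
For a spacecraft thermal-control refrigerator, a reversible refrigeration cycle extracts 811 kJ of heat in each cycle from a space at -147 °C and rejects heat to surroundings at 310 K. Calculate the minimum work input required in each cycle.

T_C = -147 °C → -147 + 273.15 = 126.15 K.
COP_R = T_C/(T_H − T_C) = 126.15/183.85 = 0.6862.
W = Q_C/COP_R = 811/0.6862 = 1180 kJ.

W_in ≈ 1180 kJ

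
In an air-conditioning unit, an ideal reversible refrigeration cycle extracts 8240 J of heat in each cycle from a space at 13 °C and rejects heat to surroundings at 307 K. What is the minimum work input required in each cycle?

T_C = 13 °C → 13 + 273.15 = 286.15 K.
Carnot COP: COP_R = T_C/(T_H − T_C) = 286.15/20.85 = 13.7242.
W = Q_C/COP_R = 8240/13.7242 = 600 J.

W_in ≈ 600 J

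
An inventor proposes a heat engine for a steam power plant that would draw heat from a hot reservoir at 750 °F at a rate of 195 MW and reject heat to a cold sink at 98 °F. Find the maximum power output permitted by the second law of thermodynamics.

Ẇ_max ≈ 105.1 MW

T_H = 750 °F → (750 − 32) × 5/9 = 398.89 °C = 672.04 K.
T_C = 98 °F → (98 − 32) × 5/9 = 36.67 °C = 309.82 K.
By the Carnot theorem, η_max = 1 − T_C/T_H = 1 − 309.82/672.04 = 0.5390.
W_max = η_max · Q_H = 0.5390 × 195 = 105.1 MW.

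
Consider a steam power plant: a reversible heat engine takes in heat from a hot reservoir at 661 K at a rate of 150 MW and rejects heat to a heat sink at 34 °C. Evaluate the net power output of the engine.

Ẇ ≈ 80.30 MW

T_C = 34 °C → 34 + 273.15 = 307.15 K.
The Carnot efficiency is η = 1 − T_C/T_H = 1 − 307.15/661.00 = 0.5353.
W = η·Q_H = 0.5353 × 150 = 80.30 MW.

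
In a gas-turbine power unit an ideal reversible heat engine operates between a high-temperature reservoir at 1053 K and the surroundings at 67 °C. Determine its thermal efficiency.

T_C = 67 °C → 67 + 273.15 = 340.15 K.
For a reversible engine, η = 1 − T_C/T_H = 1 − 340.15/1053.00 = 0.677.

η ≈ 0.677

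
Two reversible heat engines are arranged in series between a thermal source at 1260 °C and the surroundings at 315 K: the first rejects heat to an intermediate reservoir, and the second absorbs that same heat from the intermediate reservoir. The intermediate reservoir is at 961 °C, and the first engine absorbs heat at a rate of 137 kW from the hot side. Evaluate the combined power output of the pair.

Ẇ_total ≈ 109 kW

T_H = 1260 °C → 1260 + 273.15 = 1533.15 K.
Two reversible stages in series are equivalent to a single Carnot engine between T_H and T_C, so η_total = 1 − T_C/T_H = 1 − 315.00/1533.15 = 0.7945.
W_total = η_total · Q_H = 0.7945 × 137 = 109 kW.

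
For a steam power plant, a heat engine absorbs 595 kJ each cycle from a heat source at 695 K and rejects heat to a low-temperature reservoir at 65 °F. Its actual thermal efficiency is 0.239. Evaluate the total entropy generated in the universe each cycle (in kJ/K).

ΔS_univ ≈ 0.697 kJ/K

T_C = 65 °F → (65 − 32) × 5/9 = 18.33 °C = 291.48 K.
W = η·Q_H = 0.239 × 595 = 142.2 kJ, so Q_C = Q_H − W = 452.8 kJ.
The hot reservoir loses entropy Q_H/T_H = 595/695.00 = 0.8561 kJ/K; the cold reservoir gains Q_C/T_C = 452.8/291.48 = 1.553 kJ/K.
ΔS_univ = −Q_H/T_H + Q_C/T_C = 0.697 kJ/K (> 0, since η = 0.239 < η_Carnot = 0.581).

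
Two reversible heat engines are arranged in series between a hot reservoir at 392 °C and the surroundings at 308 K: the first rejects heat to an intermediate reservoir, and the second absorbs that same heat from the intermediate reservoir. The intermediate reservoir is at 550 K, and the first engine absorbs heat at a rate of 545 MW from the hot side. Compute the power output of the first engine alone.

Ẇ₁ ≈ 94.3 MW

T_H = 392 °C → 392 + 273.15 = 665.15 K.
First-stage efficiency η₁ = 1 − T_m/T_H = 1 − 550.00/665.15 = 0.1731.
W₁ = η₁·Q_H = 0.1731 × 545 = 94.3 MW.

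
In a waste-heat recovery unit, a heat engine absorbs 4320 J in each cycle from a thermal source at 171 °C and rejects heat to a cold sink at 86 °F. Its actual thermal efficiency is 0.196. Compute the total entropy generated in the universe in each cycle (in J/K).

ΔS_univ ≈ 1.73 J/K

T_H = 171 °C → 171 + 273.15 = 444.15 K.
T_C = 86 °F → (86 − 32) × 5/9 = 30.00 °C = 303.15 K.
W = η·Q_H = 0.196 × 4320 = 846.7 J, so Q_C = Q_H − W = 3473 J.
The hot reservoir loses entropy Q_H/T_H = 4320/444.15 = 9.726 J/K; the cold reservoir gains Q_C/T_C = 3473/303.15 = 11.46 J/K.
ΔS_univ = −Q_H/T_H + Q_C/T_C = 1.73 J/K (> 0, since η = 0.196 < η_Carnot = 0.317).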